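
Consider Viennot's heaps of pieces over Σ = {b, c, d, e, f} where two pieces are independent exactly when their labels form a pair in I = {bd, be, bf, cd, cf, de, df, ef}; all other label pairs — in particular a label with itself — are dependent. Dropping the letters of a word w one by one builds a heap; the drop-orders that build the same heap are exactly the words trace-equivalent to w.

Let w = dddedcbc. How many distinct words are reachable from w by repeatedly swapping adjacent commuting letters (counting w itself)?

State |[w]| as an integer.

#0=d has no predecessor
#1=d depends on [0:d]
#2=d depends on [1:d]
#3=e has no predecessor
#4=d depends on [2:d]
#5=c depends on [3:e]
#6=b depends on [5:c]
#7=c depends on [6:b]
sources: [0:d, 3:e]
N(rest) = Σ N(rest − s) over sources s of rest; N(one piece) = 1:
  size 1 → [4]=1  [7]=1
  size 2 → [2,4]=1  [4,7]=2  [6,7]=1
  size 3 → [1,2,4]=1  [2,4,7]=3  [4,6,7]=3  [5,6,7]=1
  size 4 → [0,1,2,4]=1  [1,2,4,7]=4  [2,4,6,7]=6  [3,5,6,7]=1  [4,5,6,7]=4
  size 5 → [0,1,2,4,7]=5  [1,2,4,6,7]=10  [2,4,5,6,7]=10  [3,4,5,6,7]=5
  size 6 → [0,1,2,4,6,7]=15  [1,2,4,5,6,7]=20  [2,3,4,5,6,7]=15
  first=0(d) contributes 35
  first=3(e) contributes 35
|[w]| = 70

70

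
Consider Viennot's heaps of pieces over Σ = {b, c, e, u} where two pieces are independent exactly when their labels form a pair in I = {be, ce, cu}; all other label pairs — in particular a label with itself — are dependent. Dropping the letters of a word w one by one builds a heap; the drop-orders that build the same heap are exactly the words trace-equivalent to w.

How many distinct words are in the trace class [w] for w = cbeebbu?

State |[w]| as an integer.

15

piece 0:c — minimal
piece 1:b rests on {0:c}
piece 2:e — minimal
piece 3:e rests on {2:e}
piece 4:b rests on {1:b}
piece 5:b rests on {4:b}
piece 6:u rests on {3:e, 5:b}
minimal pieces: {0:c, 2:e}
ways to finish when only these pieces remain (= sum over removing one remaining piece with nothing left below it):
  1 left: {6}→1
  2 left: {3,6}→1  {5,6}→1
  3 left: {2,3,6}→1  {3,5,6}→2  {4,5,6}→1
  4 left: {1,4,5,6}→1  {2,3,5,6}→3  {3,4,5,6}→3
  5 left: {0,1,4,5,6}→1  {1,3,4,5,6}→4  {2,3,4,5,6}→6
  placing 0:c first → 10 extensions
  placing 2:e first → 5 extensions
total linear extensions = 15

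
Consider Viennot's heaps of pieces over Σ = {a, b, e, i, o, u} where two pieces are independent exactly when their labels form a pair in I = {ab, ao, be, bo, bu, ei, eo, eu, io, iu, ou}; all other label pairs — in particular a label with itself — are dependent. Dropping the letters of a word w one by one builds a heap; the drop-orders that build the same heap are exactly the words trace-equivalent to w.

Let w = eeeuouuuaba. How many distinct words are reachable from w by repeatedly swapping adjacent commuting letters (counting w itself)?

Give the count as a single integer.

drop 0:e onto floor
drop 1:e onto {0:e}
drop 2:e onto {1:e}
drop 3:u onto floor
drop 4:o onto floor
drop 5:u onto {3:u}
drop 6:u onto {5:u}
drop 7:u onto {6:u}
drop 8:a onto {2:e, 7:u}
drop 9:b onto floor
drop 10:a onto {8:a}
ground layer = {0:e, 3:u, 4:o, 9:b}
drop-orders for the pieces not yet dropped (sum over which currently-grounded one goes next):
  1 to go: {4} 1  {9} 1  {10} 1
  2 to go: {4,9} 2  {4,10} 2  {8,10} 1  {9,10} 2
  3 to go: {2,8,10} 1  {4,8,10} 3  {4,9,10} 6  {7,8,10} 1  {8,9,10} 3
  4 to go: {1,2,8,10} 1  {2,4,8,10} 4  {2,7,8,10} 2  {2,8,9,10} 4  {4,7,8,10} 4  {4,8,9,10} 12  {6,7,8,10} 1  {7,8,9,10} 4
  5 to go: {0,1,2,8,10} 1  {1,2,4,8,10} 5  {1,2,7,8,10} 3  {1,2,8,9,10} 5  {2,4,7,8,10} 10  {2,4,8,9,10} 20  {2,6,7,8,10} 3  {2,7,8,9,10} 10  {4,6,7,8,10} 5  {4,7,8,9,10} 20  {5,6,7,8,10} 1  {6,7,8,9,10} 5
  6 to go: {0,1,2,4,8,10} 6  {0,1,2,7,8,10} 4  {0,1,2,8,9,10} 6  {1,2,4,7,8,10} 18  {1,2,4,8,9,10} 30  {1,2,6,7,8,10} 6  {1,2,7,8,9,10} 18  {2,4,6,7,8,10} 18  {2,4,7,8,9,10} 60  {2,5,6,7,8,10} 4  {2,6,7,8,9,10} 18  {3,5,6,7,8,10} 1  {4,5,6,7,8,10} 6  {4,6,7,8,9,10} 30  {5,6,7,8,9,10} 6
  7 to go: {0,1,2,4,7,8,10} 28  {0,1,2,4,8,9,10} 42  {0,1,2,6,7,8,10} 10  {0,1,2,7,8,9,10} 28  {1,2,4,6,7,8,10} 42  {1,2,4,7,8,9,10} 126  {1,2,5,6,7,8,10} 10  {1,2,6,7,8,9,10} 42  {2,3,5,6,7,8,10} 5  {2,4,5,6,7,8,10} 28  {2,4,6,7,8,9,10} 126  {2,5,6,7,8,9,10} 28  {3,4,5,6,7,8,10} 7  {3,5,6,7,8,9,10} 7  {4,5,6,7,8,9,10} 42
  8 to go: {0,1,2,4,6,7,8,10} 80  {0,1,2,4,7,8,9,10} 224  {0,1,2,5,6,7,8,10} 20  {0,1,2,6,7,8,9,10} 80  {1,2,3,5,6,7,8,10} 15  {1,2,4,5,6,7,8,10} 80  {1,2,4,6,7,8,9,10} 336  {1,2,5,6,7,8,9,10} 80  {2,3,4,5,6,7,8,10} 40  {2,3,5,6,7,8,9,10} 40  {2,4,5,6,7,8,9,10} 224  {3,4,5,6,7,8,9,10} 56
  9 to go: {0,1,2,3,5,6,7,8,10} 35  {0,1,2,4,5,6,7,8,10} 180  {0,1,2,4,6,7,8,9,10} 720  {0,1,2,5,6,7,8,9,10} 180  {1,2,3,4,5,6,7,8,10} 135  {1,2,3,5,6,7,8,9,10} 135  {1,2,4,5,6,7,8,9,10} 720  {2,3,4,5,6,7,8,9,10} 360
  if 0:e drops first: 1350 orders
  if 3:u drops first: 1800 orders
  if 4:o drops first: 350 orders
  if 9:b drops first: 350 orders
heap linearizations: 3850

3850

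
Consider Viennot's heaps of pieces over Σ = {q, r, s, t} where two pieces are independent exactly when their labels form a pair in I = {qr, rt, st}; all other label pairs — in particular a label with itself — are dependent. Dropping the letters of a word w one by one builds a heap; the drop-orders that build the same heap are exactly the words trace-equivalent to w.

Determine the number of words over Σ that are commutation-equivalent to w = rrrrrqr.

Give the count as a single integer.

0(r) covers ∅
1(r) covers 0:r
2(r) covers 1:r
3(r) covers 2:r
4(r) covers 3:r
5(q) covers ∅
6(r) covers 4:r
floor of heap: 0:r, 5:q
completions by unplaced set U, small U first (add the entries for U minus each lowest piece of U):
  |U|=1: {5}:1  {6}:1
  |U|=2: {4,6}:1  {5,6}:2
  |U|=3: {3,4,6}:1  {4,5,6}:3
  |U|=4: {2,3,4,6}:1  {3,4,5,6}:4
  |U|=5: {1,2,3,4,6}:1  {2,3,4,5,6}:5
  start at 0(r): 6
  start at 5(q): 1
sum over floor = 7

7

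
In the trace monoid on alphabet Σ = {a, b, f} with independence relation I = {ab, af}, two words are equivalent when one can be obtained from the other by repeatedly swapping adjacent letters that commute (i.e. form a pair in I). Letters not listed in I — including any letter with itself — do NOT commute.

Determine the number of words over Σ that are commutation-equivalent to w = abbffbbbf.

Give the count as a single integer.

9

piece 0:a — minimal
piece 1:b — minimal
piece 2:b rests on {1:b}
piece 3:f rests on {2:b}
piece 4:f rests on {3:f}
piece 5:b rests on {4:f}
piece 6:b rests on {5:b}
piece 7:b rests on {6:b}
piece 8:f rests on {7:b}
minimal pieces: {0:a, 1:b}
ways to finish when only these pieces remain (= sum over removing one remaining piece with nothing left below it):
  1 left: {0}→1  {8}→1
  2 left: {0,8}→2  {7,8}→1
  3 left: {0,7,8}→3  {6,7,8}→1
  4 left: {0,6,7,8}→4  {5,6,7,8}→1
  5 left: {0,5,6,7,8}→5  {4,5,6,7,8}→1
  6 left: {0,4,5,6,7,8}→6  {3,4,5,6,7,8}→1
  7 left: {0,3,4,5,6,7,8}→7  {2,3,4,5,6,7,8}→1
  placing 0:a first → 1 extensions
  placing 1:b first → 8 extensions
total linear extensions = 9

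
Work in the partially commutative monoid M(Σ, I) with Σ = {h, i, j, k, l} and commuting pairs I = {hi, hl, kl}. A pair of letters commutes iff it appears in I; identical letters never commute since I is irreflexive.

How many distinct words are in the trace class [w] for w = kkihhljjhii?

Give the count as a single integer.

#0=k has no predecessor
#1=k depends on [0:k]
#2=i depends on [1:k]
#3=h depends on [1:k]
#4=h depends on [3:h]
#5=l depends on [2:i]
#6=j depends on [4:h, 5:l]
#7=j depends on [6:j]
#8=h depends on [7:j]
#9=i depends on [7:j]
#10=i depends on [9:i]
sources: [0:k]
N(rest) = Σ N(rest − s) over sources s of rest; N(one piece) = 1:
  size 1 → [8]=1  [10]=1
  size 2 → [8,10]=2  [9,10]=1
  size 3 → [8,9,10]=3
  size 4 → [7,8,9,10]=3
  size 5 → [6,7,8,9,10]=3
  size 6 → [4,6,7,8,9,10]=3  [5,6,7,8,9,10]=3
  size 7 → [2,5,6,7,8,9,10]=3  [3,4,6,7,8,9,10]=3  [4,5,6,7,8,9,10]=6
  size 8 → [2,4,5,6,7,8,9,10]=9  [3,4,5,6,7,8,9,10]=9
  size 9 → [2,3,4,5,6,7,8,9,10]=18
  first=0(k) contributes 18

18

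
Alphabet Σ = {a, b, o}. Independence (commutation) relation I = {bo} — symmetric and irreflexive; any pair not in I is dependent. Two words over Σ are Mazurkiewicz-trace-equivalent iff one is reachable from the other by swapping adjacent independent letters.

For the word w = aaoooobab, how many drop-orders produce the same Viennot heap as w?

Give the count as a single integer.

5

0(a) covers ∅
1(a) covers 0:a
2(o) covers 1:a
3(o) covers 2:o
4(o) covers 3:o
5(o) covers 4:o
6(b) covers 1:a
7(a) covers 5:o, 6:b
8(b) covers 7:a
floor of heap: 0:a
completions by unplaced set U, small U first (add the entries for U minus each lowest piece of U):
  |U|=1: {8}:1
  |U|=2: {7,8}:1
  |U|=3: {5,7,8}:1  {6,7,8}:1
  |U|=4: {4,5,7,8}:1  {5,6,7,8}:2
  |U|=5: {3,4,5,7,8}:1  {4,5,6,7,8}:3
  |U|=6: {2,3,4,5,7,8}:1  {3,4,5,6,7,8}:4
  |U|=7: {2,3,4,5,6,7,8}:5
  start at 0(a): 5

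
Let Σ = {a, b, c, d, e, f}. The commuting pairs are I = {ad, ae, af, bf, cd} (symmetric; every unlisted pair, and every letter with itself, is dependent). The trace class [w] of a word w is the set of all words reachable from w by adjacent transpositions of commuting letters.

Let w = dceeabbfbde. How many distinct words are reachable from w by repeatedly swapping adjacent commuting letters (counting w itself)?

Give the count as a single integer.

30

0(d) covers ∅
1(c) covers ∅
2(e) covers 0:d, 1:c
3(e) covers 2:e
4(a) covers 1:c
5(b) covers 3:e, 4:a
6(b) covers 5:b
7(f) covers 3:e
8(b) covers 6:b
9(d) covers 7:f, 8:b
10(e) covers 9:d
floor of heap: 0:d, 1:c
completions by unplaced set U, small U first (add the entries for U minus each lowest piece of U):
  |U|=1: {10}:1
  |U|=2: {9,10}:1
  |U|=3: {7,9,10}:1  {8,9,10}:1
  |U|=4: {6,8,9,10}:1  {7,8,9,10}:2
  |U|=5: {5,6,8,9,10}:1  {6,7,8,9,10}:3
  |U|=6: {4,5,6,8,9,10}:1  {5,6,7,8,9,10}:4
  |U|=7: {3,5,6,7,8,9,10}:4  {4,5,6,7,8,9,10}:5
  |U|=8: {2,3,5,6,7,8,9,10}:4  {3,4,5,6,7,8,9,10}:9
  |U|=9: {0,2,3,5,6,7,8,9,10}:4  {2,3,4,5,6,7,8,9,10}:13
  start at 0(d): 13
  start at 1(c): 17
sum over floor = 30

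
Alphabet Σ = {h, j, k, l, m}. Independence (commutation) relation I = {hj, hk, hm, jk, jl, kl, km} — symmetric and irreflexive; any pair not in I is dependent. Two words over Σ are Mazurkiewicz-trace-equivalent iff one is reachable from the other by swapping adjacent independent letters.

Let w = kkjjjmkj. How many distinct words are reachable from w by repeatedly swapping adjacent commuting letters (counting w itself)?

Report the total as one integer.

#0=k has no predecessor
#1=k depends on [0:k]
#2=j has no predecessor
#3=j depends on [2:j]
#4=j depends on [3:j]
#5=m depends on [4:j]
#6=k depends on [1:k]
#7=j depends on [5:m]
sources: [0:k, 2:j]
N(rest) = Σ N(rest − s) over sources s of rest; N(one piece) = 1:
  size 1 → [6]=1  [7]=1
  size 2 → [1,6]=1  [5,7]=1  [6,7]=2
  size 3 → [0,1,6]=1  [1,6,7]=3  [4,5,7]=1  [5,6,7]=3
  size 4 → [0,1,6,7]=4  [1,5,6,7]=6  [3,4,5,7]=1  [4,5,6,7]=4
  size 5 → [0,1,5,6,7]=10  [1,4,5,6,7]=10  [2,3,4,5,7]=1  [3,4,5,6,7]=5
  size 6 → [0,1,4,5,6,7]=20  [1,3,4,5,6,7]=15  [2,3,4,5,6,7]=6
  first=0(k) contributes 21
  first=2(j) contributes 35
|[w]| = 56

56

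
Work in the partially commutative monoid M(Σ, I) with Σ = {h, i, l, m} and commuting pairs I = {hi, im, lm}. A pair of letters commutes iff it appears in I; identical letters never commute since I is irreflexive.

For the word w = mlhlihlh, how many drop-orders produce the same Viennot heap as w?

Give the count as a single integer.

4

#0=m has no predecessor
#1=l has no predecessor
#2=h depends on [0:m, 1:l]
#3=l depends on [2:h]
#4=i depends on [3:l]
#5=h depends on [3:l]
#6=l depends on [4:i, 5:h]
#7=h depends on [6:l]
sources: [0:m, 1:l]
N(rest) = Σ N(rest − s) over sources s of rest; N(one piece) = 1:
  size 1 → [7]=1
  size 2 → [6,7]=1
  size 3 → [4,6,7]=1  [5,6,7]=1
  size 4 → [4,5,6,7]=2
  size 5 → [3,4,5,6,7]=2
  size 6 → [2,3,4,5,6,7]=2
  first=0(m) contributes 2
  first=1(l) contributes 2
|[w]| = 4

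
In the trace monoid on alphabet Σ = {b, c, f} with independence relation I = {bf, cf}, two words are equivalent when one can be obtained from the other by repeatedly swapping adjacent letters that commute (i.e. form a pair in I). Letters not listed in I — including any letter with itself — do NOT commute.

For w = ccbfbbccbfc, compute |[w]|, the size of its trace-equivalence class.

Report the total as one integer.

0(c) covers ∅
1(c) covers 0:c
2(b) covers 1:c
3(f) covers ∅
4(b) covers 2:b
5(b) covers 4:b
6(c) covers 5:b
7(c) covers 6:c
8(b) covers 7:c
9(f) covers 3:f
10(c) covers 8:b
floor of heap: 0:c, 3:f
completions by unplaced set U, small U first (add the entries for U minus each lowest piece of U):
  |U|=1: {9}:1  {10}:1
  |U|=2: {3,9}:1  {8,10}:1  {9,10}:2
  |U|=3: {3,9,10}:3  {7,8,10}:1  {8,9,10}:3
  |U|=4: {3,8,9,10}:6  {6,7,8,10}:1  {7,8,9,10}:4
  |U|=5: {3,7,8,9,10}:10  {5,6,7,8,10}:1  {6,7,8,9,10}:5
  |U|=6: {3,6,7,8,9,10}:15  {4,5,6,7,8,10}:1  {5,6,7,8,9,10}:6
  |U|=7: {2,4,5,6,7,8,10}:1  {3,5,6,7,8,9,10}:21  {4,5,6,7,8,9,10}:7
  |U|=8: {1,2,4,5,6,7,8,10}:1  {2,4,5,6,7,8,9,10}:8  {3,4,5,6,7,8,9,10}:28
  |U|=9: {0,1,2,4,5,6,7,8,10}:1  {1,2,4,5,6,7,8,9,10}:9  {2,3,4,5,6,7,8,9,10}:36
  start at 0(c): 45
  start at 3(f): 10
sum over floor = 55

55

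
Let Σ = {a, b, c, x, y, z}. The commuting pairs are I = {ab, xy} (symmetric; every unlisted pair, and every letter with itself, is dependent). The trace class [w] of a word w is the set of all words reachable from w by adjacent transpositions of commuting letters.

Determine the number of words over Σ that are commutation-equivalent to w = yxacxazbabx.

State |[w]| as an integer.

0(y) covers ∅
1(x) covers ∅
2(a) covers 0:y, 1:x
3(c) covers 2:a
4(x) covers 3:c
5(a) covers 4:x
6(z) covers 5:a
7(b) covers 6:z
8(a) covers 6:z
9(b) covers 7:b
10(x) covers 8:a, 9:b
floor of heap: 0:y, 1:x
completions by unplaced set U, small U first (add the entries for U minus each lowest piece of U):
  |U|=1: {10}:1
  |U|=2: {8,10}:1  {9,10}:1
  |U|=3: {7,9,10}:1  {8,9,10}:2
  |U|=4: {7,8,9,10}:3
  |U|=5: {6,7,8,9,10}:3
  |U|=6: {5,6,7,8,9,10}:3
  |U|=7: {4,5,6,7,8,9,10}:3
  |U|=8: {3,4,5,6,7,8,9,10}:3
  |U|=9: {2,3,4,5,6,7,8,9,10}:3
  start at 0(y): 3
  start at 1(x): 3
sum over floor = 6

6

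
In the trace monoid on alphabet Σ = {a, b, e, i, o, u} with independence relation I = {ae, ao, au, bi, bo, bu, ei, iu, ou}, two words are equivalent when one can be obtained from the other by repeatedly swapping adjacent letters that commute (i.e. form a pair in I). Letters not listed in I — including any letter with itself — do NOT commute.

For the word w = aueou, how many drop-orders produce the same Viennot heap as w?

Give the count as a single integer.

10

drop 0:a onto floor
drop 1:u onto floor
drop 2:e onto {1:u}
drop 3:o onto {2:e}
drop 4:u onto {2:e}
ground layer = {0:a, 1:u}
drop-orders for the pieces not yet dropped (sum over which currently-grounded one goes next):
  1 to go: {0} 1  {3} 1  {4} 1
  2 to go: {0,3} 2  {0,4} 2  {3,4} 2
  3 to go: {0,3,4} 6  {2,3,4} 2
  if 0:a drops first: 2 orders
  if 1:u drops first: 8 orders
heap linearizations: 10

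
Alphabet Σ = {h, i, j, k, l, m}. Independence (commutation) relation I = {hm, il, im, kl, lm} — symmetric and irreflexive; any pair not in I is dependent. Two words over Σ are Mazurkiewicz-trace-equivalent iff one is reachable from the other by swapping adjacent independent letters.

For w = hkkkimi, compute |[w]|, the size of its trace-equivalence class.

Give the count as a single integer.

3

piece 0:h — minimal
piece 1:k rests on {0:h}
piece 2:k rests on {1:k}
piece 3:k rests on {2:k}
piece 4:i rests on {3:k}
piece 5:m rests on {3:k}
piece 6:i rests on {4:i}
minimal pieces: {0:h}
ways to finish when only these pieces remain (= sum over removing one remaining piece with nothing left below it):
  1 left: {5}→1  {6}→1
  2 left: {4,6}→1  {5,6}→2
  3 left: {4,5,6}→3
  4 left: {3,4,5,6}→3
  5 left: {2,3,4,5,6}→3
  placing 0:h first → 3 extensions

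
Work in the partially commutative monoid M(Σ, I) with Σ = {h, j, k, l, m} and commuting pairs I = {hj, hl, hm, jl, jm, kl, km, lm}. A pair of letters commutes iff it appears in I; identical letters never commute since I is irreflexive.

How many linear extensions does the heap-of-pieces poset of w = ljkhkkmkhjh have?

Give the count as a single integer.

0(l) covers ∅
1(j) covers ∅
2(k) covers 1:j
3(h) covers 2:k
4(k) covers 3:h
5(k) covers 4:k
6(m) covers ∅
7(k) covers 5:k
8(h) covers 7:k
9(j) covers 7:k
10(h) covers 8:h
floor of heap: 0:l, 1:j, 6:m
completions by unplaced set U, small U first (add the entries for U minus each lowest piece of U):
  |U|=1: {0}:1  {6}:1  {9}:1  {10}:1
  |U|=2: {0,6}:2  {0,9}:2  {0,10}:2  {6,9}:2  {6,10}:2  {8,10}:1  {9,10}:2
  |U|=3: {0,6,9}:6  {0,6,10}:6  {0,8,10}:3  {0,9,10}:6  {6,8,10}:3  {6,9,10}:6  {8,9,10}:3
  |U|=4: {0,6,8,10}:12  {0,6,9,10}:24  {0,8,9,10}:12  {6,8,9,10}:12  {7,8,9,10}:3
  |U|=5: {0,6,8,9,10}:60  {0,7,8,9,10}:15  {5,7,8,9,10}:3  {6,7,8,9,10}:15
  |U|=6: {0,5,7,8,9,10}:18  {0,6,7,8,9,10}:90  {4,5,7,8,9,10}:3  {5,6,7,8,9,10}:18
  |U|=7: {0,4,5,7,8,9,10}:21  {0,5,6,7,8,9,10}:126  {3,4,5,7,8,9,10}:3  {4,5,6,7,8,9,10}:21
  |U|=8: {0,3,4,5,7,8,9,10}:24  {0,4,5,6,7,8,9,10}:168  {2,3,4,5,7,8,9,10}:3  {3,4,5,6,7,8,9,10}:24
  |U|=9: {0,2,3,4,5,7,8,9,10}:27  {0,3,4,5,6,7,8,9,10}:216  {1,2,3,4,5,7,8,9,10}:3  {2,3,4,5,6,7,8,9,10}:27
  start at 0(l): 30
  start at 1(j): 270
  start at 6(m): 30
sum over floor = 330

330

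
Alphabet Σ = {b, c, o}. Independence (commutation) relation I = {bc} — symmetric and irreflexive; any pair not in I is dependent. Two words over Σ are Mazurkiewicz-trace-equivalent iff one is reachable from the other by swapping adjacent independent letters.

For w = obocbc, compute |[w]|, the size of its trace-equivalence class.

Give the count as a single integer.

#0=o has no predecessor
#1=b depends on [0:o]
#2=o depends on [1:b]
#3=c depends on [2:o]
#4=b depends on [2:o]
#5=c depends on [3:c]
sources: [0:o]
N(rest) = Σ N(rest − s) over sources s of rest; N(one piece) = 1:
  size 1 → [4]=1  [5]=1
  size 2 → [3,5]=1  [4,5]=2
  size 3 → [3,4,5]=3
  size 4 → [2,3,4,5]=3
  first=0(o) contributes 3

3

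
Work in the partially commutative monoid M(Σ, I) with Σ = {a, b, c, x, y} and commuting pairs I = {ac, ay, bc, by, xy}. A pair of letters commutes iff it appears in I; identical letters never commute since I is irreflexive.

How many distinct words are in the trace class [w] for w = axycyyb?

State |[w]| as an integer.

0(a) covers ∅
1(x) covers 0:a
2(y) covers ∅
3(c) covers 1:x, 2:y
4(y) covers 3:c
5(y) covers 4:y
6(b) covers 1:x
floor of heap: 0:a, 2:y
completions by unplaced set U, small U first (add the entries for U minus each lowest piece of U):
  |U|=1: {5}:1  {6}:1
  |U|=2: {4,5}:1  {5,6}:2
  |U|=3: {3,4,5}:1  {4,5,6}:3
  |U|=4: {2,3,4,5}:1  {3,4,5,6}:4
  |U|=5: {1,3,4,5,6}:4  {2,3,4,5,6}:5
  start at 0(a): 9
  start at 2(y): 4
sum over floor = 13

13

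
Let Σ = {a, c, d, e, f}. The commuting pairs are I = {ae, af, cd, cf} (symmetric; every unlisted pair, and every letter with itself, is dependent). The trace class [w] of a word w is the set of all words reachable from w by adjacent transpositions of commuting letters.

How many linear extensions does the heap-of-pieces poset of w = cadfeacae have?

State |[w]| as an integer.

0(c) covers ∅
1(a) covers 0:c
2(d) covers 1:a
3(f) covers 2:d
4(e) covers 3:f
5(a) covers 2:d
6(c) covers 4:e, 5:a
7(a) covers 6:c
8(e) covers 6:c
floor of heap: 0:c
completions by unplaced set U, small U first (add the entries for U minus each lowest piece of U):
  |U|=1: {7}:1  {8}:1
  |U|=2: {7,8}:2
  |U|=3: {6,7,8}:2
  |U|=4: {4,6,7,8}:2  {5,6,7,8}:2
  |U|=5: {3,4,6,7,8}:2  {4,5,6,7,8}:4
  |U|=6: {3,4,5,6,7,8}:6
  |U|=7: {2,3,4,5,6,7,8}:6
  start at 0(c): 6

6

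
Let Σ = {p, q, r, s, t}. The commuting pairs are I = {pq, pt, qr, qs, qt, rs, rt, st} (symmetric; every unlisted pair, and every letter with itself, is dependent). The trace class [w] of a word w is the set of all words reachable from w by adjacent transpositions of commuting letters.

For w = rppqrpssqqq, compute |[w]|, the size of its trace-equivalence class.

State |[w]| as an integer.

330

#0=r has no predecessor
#1=p depends on [0:r]
#2=p depends on [1:p]
#3=q has no predecessor
#4=r depends on [2:p]
#5=p depends on [4:r]
#6=s depends on [5:p]
#7=s depends on [6:s]
#8=q depends on [3:q]
#9=q depends on [8:q]
#10=q depends on [9:q]
sources: [0:r, 3:q]
N(rest) = Σ N(rest − s) over sources s of rest; N(one piece) = 1:
  size 1 → [7]=1  [10]=1
  size 2 → [6,7]=1  [7,10]=2  [9,10]=1
  size 3 → [5,6,7]=1  [6,7,10]=3  [7,9,10]=3  [8,9,10]=1
  size 4 → [3,8,9,10]=1  [4,5,6,7]=1  [5,6,7,10]=4  [6,7,9,10]=6  [7,8,9,10]=4
  size 5 → [2,4,5,6,7]=1  [3,7,8,9,10]=5  [4,5,6,7,10]=5  [5,6,7,9,10]=10  [6,7,8,9,10]=10
  size 6 → [1,2,4,5,6,7]=1  [2,4,5,6,7,10]=6  [3,6,7,8,9,10]=15  [4,5,6,7,9,10]=15  [5,6,7,8,9,10]=20
  size 7 → [0,1,2,4,5,6,7]=1  [1,2,4,5,6,7,10]=7  [2,4,5,6,7,9,10]=21  [3,5,6,7,8,9,10]=35  [4,5,6,7,8,9,10]=35
  size 8 → [0,1,2,4,5,6,7,10]=8  [1,2,4,5,6,7,9,10]=28  [2,4,5,6,7,8,9,10]=56  [3,4,5,6,7,8,9,10]=70
  size 9 → [0,1,2,4,5,6,7,9,10]=36  [1,2,4,5,6,7,8,9,10]=84  [2,3,4,5,6,7,8,9,10]=126
  first=0(r) contributes 210
  first=3(q) contributes 120
|[w]| = 330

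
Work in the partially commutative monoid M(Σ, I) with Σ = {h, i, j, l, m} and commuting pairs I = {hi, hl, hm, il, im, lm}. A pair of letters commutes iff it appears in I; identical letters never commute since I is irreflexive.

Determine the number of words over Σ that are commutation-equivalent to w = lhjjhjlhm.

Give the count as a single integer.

12

drop 0:l onto floor
drop 1:h onto floor
drop 2:j onto {0:l, 1:h}
drop 3:j onto {2:j}
drop 4:h onto {3:j}
drop 5:j onto {4:h}
drop 6:l onto {5:j}
drop 7:h onto {5:j}
drop 8:m onto {5:j}
ground layer = {0:l, 1:h}
drop-orders for the pieces not yet dropped (sum over which currently-grounded one goes next):
  1 to go: {6} 1  {7} 1  {8} 1
  2 to go: {6,7} 2  {6,8} 2  {7,8} 2
  3 to go: {6,7,8} 6
  4 to go: {5,6,7,8} 6
  5 to go: {4,5,6,7,8} 6
  6 to go: {3,4,5,6,7,8} 6
  7 to go: {2,3,4,5,6,7,8} 6
  if 0:l drops first: 6 orders
  if 1:h drops first: 6 orders
heap linearizations: 12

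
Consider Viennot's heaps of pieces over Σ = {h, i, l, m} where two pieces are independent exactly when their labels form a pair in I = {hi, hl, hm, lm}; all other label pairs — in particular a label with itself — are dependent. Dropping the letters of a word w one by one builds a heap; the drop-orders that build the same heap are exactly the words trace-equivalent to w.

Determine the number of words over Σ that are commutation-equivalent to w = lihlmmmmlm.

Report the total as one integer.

#0=l has no predecessor
#1=i depends on [0:l]
#2=h has no predecessor
#3=l depends on [1:i]
#4=m depends on [1:i]
#5=m depends on [4:m]
#6=m depends on [5:m]
#7=m depends on [6:m]
#8=l depends on [3:l]
#9=m depends on [7:m]
sources: [0:l, 2:h]
N(rest) = Σ N(rest − s) over sources s of rest; N(one piece) = 1:
  size 1 → [2]=1  [8]=1  [9]=1
  size 2 → [2,8]=2  [2,9]=2  [3,8]=1  [7,9]=1  [8,9]=2
  size 3 → [2,3,8]=3  [2,7,9]=3  [2,8,9]=6  [3,8,9]=3  [6,7,9]=1  [7,8,9]=3
  size 4 → [2,3,8,9]=12  [2,6,7,9]=4  [2,7,8,9]=12  [3,7,8,9]=6  [5,6,7,9]=1  [6,7,8,9]=4
  size 5 → [2,3,7,8,9]=30  [2,5,6,7,9]=5  [2,6,7,8,9]=20  [3,6,7,8,9]=10  [4,5,6,7,9]=1  [5,6,7,8,9]=5
  size 6 → [2,3,6,7,8,9]=60  [2,4,5,6,7,9]=6  [2,5,6,7,8,9]=30  [3,5,6,7,8,9]=15  [4,5,6,7,8,9]=6
  size 7 → [2,3,5,6,7,8,9]=105  [2,4,5,6,7,8,9]=42  [3,4,5,6,7,8,9]=21
  size 8 → [1,3,4,5,6,7,8,9]=21  [2,3,4,5,6,7,8,9]=168
  first=0(l) contributes 189
  first=2(h) contributes 21
|[w]| = 210

210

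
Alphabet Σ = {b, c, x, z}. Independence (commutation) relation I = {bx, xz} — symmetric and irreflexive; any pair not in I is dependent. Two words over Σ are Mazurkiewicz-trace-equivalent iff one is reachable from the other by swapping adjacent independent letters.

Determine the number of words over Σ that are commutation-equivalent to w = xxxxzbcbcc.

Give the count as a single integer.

15

#0=x has no predecessor
#1=x depends on [0:x]
#2=x depends on [1:x]
#3=x depends on [2:x]
#4=z has no predecessor
#5=b depends on [4:z]
#6=c depends on [3:x, 5:b]
#7=b depends on [6:c]
#8=c depends on [7:b]
#9=c depends on [8:c]
sources: [0:x, 4:z]
N(rest) = Σ N(rest − s) over sources s of rest; N(one piece) = 1:
  size 1 → [9]=1
  size 2 → [8,9]=1
  size 3 → [7,8,9]=1
  size 4 → [6,7,8,9]=1
  size 5 → [3,6,7,8,9]=1  [5,6,7,8,9]=1
  size 6 → [2,3,6,7,8,9]=1  [3,5,6,7,8,9]=2  [4,5,6,7,8,9]=1
  size 7 → [1,2,3,6,7,8,9]=1  [2,3,5,6,7,8,9]=3  [3,4,5,6,7,8,9]=3
  size 8 → [0,1,2,3,6,7,8,9]=1  [1,2,3,5,6,7,8,9]=4  [2,3,4,5,6,7,8,9]=6
  first=0(x) contributes 10
  first=4(z) contributes 5
|[w]| = 15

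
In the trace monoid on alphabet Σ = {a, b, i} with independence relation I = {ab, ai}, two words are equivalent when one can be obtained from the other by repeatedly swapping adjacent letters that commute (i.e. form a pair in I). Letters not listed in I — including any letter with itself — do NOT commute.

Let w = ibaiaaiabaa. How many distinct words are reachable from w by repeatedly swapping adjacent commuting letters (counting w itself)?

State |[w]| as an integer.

462

drop 0:i onto floor
drop 1:b onto {0:i}
drop 2:a onto floor
drop 3:i onto {1:b}
drop 4:a onto {2:a}
drop 5:a onto {4:a}
drop 6:i onto {3:i}
drop 7:a onto {5:a}
drop 8:b onto {6:i}
drop 9:a onto {7:a}
drop 10:a onto {9:a}
ground layer = {0:i, 2:a}
drop-orders for the pieces not yet dropped (sum over which currently-grounded one goes next):
  1 to go: {8} 1  {10} 1
  2 to go: {6,8} 1  {8,10} 2  {9,10} 1
  3 to go: {3,6,8} 1  {6,8,10} 3  {7,9,10} 1  {8,9,10} 3
  4 to go: {1,3,6,8} 1  {3,6,8,10} 4  {5,7,9,10} 1  {6,8,9,10} 6  {7,8,9,10} 4
  5 to go: {0,1,3,6,8} 1  {1,3,6,8,10} 5  {3,6,8,9,10} 10  {4,5,7,9,10} 1  {5,7,8,9,10} 5  {6,7,8,9,10} 10
  6 to go: {0,1,3,6,8,10} 6  {1,3,6,8,9,10} 15  {2,4,5,7,9,10} 1  {3,6,7,8,9,10} 20  {4,5,7,8,9,10} 6  {5,6,7,8,9,10} 15
  7 to go: {0,1,3,6,8,9,10} 21  {1,3,6,7,8,9,10} 35  {2,4,5,7,8,9,10} 7  {3,5,6,7,8,9,10} 35  {4,5,6,7,8,9,10} 21
  8 to go: {0,1,3,6,7,8,9,10} 56  {1,3,5,6,7,8,9,10} 70  {2,4,5,6,7,8,9,10} 28  {3,4,5,6,7,8,9,10} 56
  9 to go: {0,1,3,5,6,7,8,9,10} 126  {1,3,4,5,6,7,8,9,10} 126  {2,3,4,5,6,7,8,9,10} 84
  if 0:i drops first: 210 orders
  if 2:a drops first: 252 orders
heap linearizations: 462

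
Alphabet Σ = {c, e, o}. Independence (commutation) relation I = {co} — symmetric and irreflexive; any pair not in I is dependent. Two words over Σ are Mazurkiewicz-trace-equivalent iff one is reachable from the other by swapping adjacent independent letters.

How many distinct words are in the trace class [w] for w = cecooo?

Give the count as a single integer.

4

drop 0:c onto floor
drop 1:e onto {0:c}
drop 2:c onto {1:e}
drop 3:o onto {1:e}
drop 4:o onto {3:o}
drop 5:o onto {4:o}
ground layer = {0:c}
drop-orders for the pieces not yet dropped (sum over which currently-grounded one goes next):
  1 to go: {2} 1  {5} 1
  2 to go: {2,5} 2  {4,5} 1
  3 to go: {2,4,5} 3  {3,4,5} 1
  4 to go: {2,3,4,5} 4
  if 0:c drops first: 4 orders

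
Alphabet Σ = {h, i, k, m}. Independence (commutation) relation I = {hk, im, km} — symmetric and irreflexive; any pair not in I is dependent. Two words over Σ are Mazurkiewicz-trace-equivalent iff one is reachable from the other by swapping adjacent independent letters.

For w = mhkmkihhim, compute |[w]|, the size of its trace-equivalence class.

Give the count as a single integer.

drop 0:m onto floor
drop 1:h onto {0:m}
drop 2:k onto floor
drop 3:m onto {1:h}
drop 4:k onto {2:k}
drop 5:i onto {1:h, 4:k}
drop 6:h onto {3:m, 5:i}
drop 7:h onto {6:h}
drop 8:i onto {7:h}
drop 9:m onto {7:h}
ground layer = {0:m, 2:k}
drop-orders for the pieces not yet dropped (sum over which currently-grounded one goes next):
  1 to go: {8} 1  {9} 1
  2 to go: {8,9} 2
  3 to go: {7,8,9} 2
  4 to go: {6,7,8,9} 2
  5 to go: {3,6,7,8,9} 2  {5,6,7,8,9} 2
  6 to go: {3,5,6,7,8,9} 4  {4,5,6,7,8,9} 2
  7 to go: {1,3,5,6,7,8,9} 4  {2,4,5,6,7,8,9} 2  {3,4,5,6,7,8,9} 6
  8 to go: {0,1,3,5,6,7,8,9} 4  {1,3,4,5,6,7,8,9} 10  {2,3,4,5,6,7,8,9} 8
  if 0:m drops first: 18 orders
  if 2:k drops first: 14 orders
heap linearizations: 32

32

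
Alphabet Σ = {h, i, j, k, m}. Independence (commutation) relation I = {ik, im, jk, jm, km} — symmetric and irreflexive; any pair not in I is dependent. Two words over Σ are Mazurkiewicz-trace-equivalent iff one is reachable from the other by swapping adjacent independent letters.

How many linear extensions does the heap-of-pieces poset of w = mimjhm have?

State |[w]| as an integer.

6

0(m) covers ∅
1(i) covers ∅
2(m) covers 0:m
3(j) covers 1:i
4(h) covers 2:m, 3:j
5(m) covers 4:h
floor of heap: 0:m, 1:i
completions by unplaced set U, small U first (add the entries for U minus each lowest piece of U):
  |U|=1: {5}:1
  |U|=2: {4,5}:1
  |U|=3: {2,4,5}:1  {3,4,5}:1
  |U|=4: {0,2,4,5}:1  {1,3,4,5}:1  {2,3,4,5}:2
  start at 0(m): 3
  start at 1(i): 3
sum over floor = 6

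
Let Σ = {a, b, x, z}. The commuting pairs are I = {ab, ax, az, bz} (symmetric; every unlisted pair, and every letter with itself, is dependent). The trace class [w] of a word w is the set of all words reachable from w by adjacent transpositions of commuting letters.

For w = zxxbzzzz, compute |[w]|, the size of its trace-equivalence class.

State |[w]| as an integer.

#0=z has no predecessor
#1=x depends on [0:z]
#2=x depends on [1:x]
#3=b depends on [2:x]
#4=z depends on [2:x]
#5=z depends on [4:z]
#6=z depends on [5:z]
#7=z depends on [6:z]
sources: [0:z]
N(rest) = Σ N(rest − s) over sources s of rest; N(one piece) = 1:
  size 1 → [3]=1  [7]=1
  size 2 → [3,7]=2  [6,7]=1
  size 3 → [3,6,7]=3  [5,6,7]=1
  size 4 → [3,5,6,7]=4  [4,5,6,7]=1
  size 5 → [3,4,5,6,7]=5
  size 6 → [2,3,4,5,6,7]=5
  first=0(z) contributes 5

5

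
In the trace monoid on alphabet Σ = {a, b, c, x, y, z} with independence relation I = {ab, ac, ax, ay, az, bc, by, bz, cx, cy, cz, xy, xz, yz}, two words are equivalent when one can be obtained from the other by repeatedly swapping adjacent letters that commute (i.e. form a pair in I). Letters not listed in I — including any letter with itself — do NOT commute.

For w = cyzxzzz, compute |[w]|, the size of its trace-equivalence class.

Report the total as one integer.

210

#0=c has no predecessor
#1=y has no predecessor
#2=z has no predecessor
#3=x has no predecessor
#4=z depends on [2:z]
#5=z depends on [4:z]
#6=z depends on [5:z]
sources: [0:c, 1:y, 2:z, 3:x]
N(rest) = Σ N(rest − s) over sources s of rest; N(one piece) = 1:
  size 1 → [0]=1  [1]=1  [3]=1  [6]=1
  size 2 → [0,1]=2  [0,3]=2  [0,6]=2  [1,3]=2  [1,6]=2  [3,6]=2  [5,6]=1
  size 3 → [0,1,3]=6  [0,1,6]=6  [0,3,6]=6  [0,5,6]=3  [1,3,6]=6  [1,5,6]=3  [3,5,6]=3  [4,5,6]=1
  size 4 → [0,1,3,6]=24  [0,1,5,6]=12  [0,3,5,6]=12  [0,4,5,6]=4  [1,3,5,6]=12  [1,4,5,6]=4  [2,4,5,6]=1  [3,4,5,6]=4
  size 5 → [0,1,3,5,6]=60  [0,1,4,5,6]=20  [0,2,4,5,6]=5  [0,3,4,5,6]=20  [1,2,4,5,6]=5  [1,3,4,5,6]=20  [2,3,4,5,6]=5
  first=0(c) contributes 30
  first=1(y) contributes 30
  first=2(z) contributes 120
  first=3(x) contributes 30
|[w]| = 210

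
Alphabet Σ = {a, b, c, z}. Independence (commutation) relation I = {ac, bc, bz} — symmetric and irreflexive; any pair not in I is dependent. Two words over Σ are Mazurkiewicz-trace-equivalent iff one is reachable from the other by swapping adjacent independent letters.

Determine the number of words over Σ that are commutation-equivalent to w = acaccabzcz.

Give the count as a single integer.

drop 0:a onto floor
drop 1:c onto floor
drop 2:a onto {0:a}
drop 3:c onto {1:c}
drop 4:c onto {3:c}
drop 5:a onto {2:a}
drop 6:b onto {5:a}
drop 7:z onto {4:c, 5:a}
drop 8:c onto {7:z}
drop 9:z onto {8:c}
ground layer = {0:a, 1:c}
drop-orders for the pieces not yet dropped (sum over which currently-grounded one goes next):
  1 to go: {6} 1  {9} 1
  2 to go: {6,9} 2  {8,9} 1
  3 to go: {6,8,9} 3  {7,8,9} 1
  4 to go: {4,7,8,9} 1  {6,7,8,9} 4
  5 to go: {3,4,7,8,9} 1  {4,6,7,8,9} 5  {5,6,7,8,9} 4
  6 to go: {1,3,4,7,8,9} 1  {2,5,6,7,8,9} 4  {3,4,6,7,8,9} 6  {4,5,6,7,8,9} 9
  7 to go: {0,2,5,6,7,8,9} 4  {1,3,4,6,7,8,9} 7  {2,4,5,6,7,8,9} 13  {3,4,5,6,7,8,9} 15
  8 to go: {0,2,4,5,6,7,8,9} 17  {1,3,4,5,6,7,8,9} 22  {2,3,4,5,6,7,8,9} 28
  if 0:a drops first: 50 orders
  if 1:c drops first: 45 orders
heap linearizations: 95

95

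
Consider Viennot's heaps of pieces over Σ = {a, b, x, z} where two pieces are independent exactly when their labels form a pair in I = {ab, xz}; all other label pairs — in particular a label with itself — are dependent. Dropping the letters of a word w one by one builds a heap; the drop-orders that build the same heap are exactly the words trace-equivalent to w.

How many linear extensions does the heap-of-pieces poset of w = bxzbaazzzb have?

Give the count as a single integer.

#0=b has no predecessor
#1=x depends on [0:b]
#2=z depends on [0:b]
#3=b depends on [1:x, 2:z]
#4=a depends on [1:x, 2:z]
#5=a depends on [4:a]
#6=z depends on [3:b, 5:a]
#7=z depends on [6:z]
#8=z depends on [7:z]
#9=b depends on [8:z]
sources: [0:b]
N(rest) = Σ N(rest − s) over sources s of rest; N(one piece) = 1:
  size 1 → [9]=1
  size 2 → [8,9]=1
  size 3 → [7,8,9]=1
  size 4 → [6,7,8,9]=1
  size 5 → [3,6,7,8,9]=1  [5,6,7,8,9]=1
  size 6 → [3,5,6,7,8,9]=2  [4,5,6,7,8,9]=1
  size 7 → [3,4,5,6,7,8,9]=3
  size 8 → [1,3,4,5,6,7,8,9]=3  [2,3,4,5,6,7,8,9]=3
  first=0(b) contributes 6

6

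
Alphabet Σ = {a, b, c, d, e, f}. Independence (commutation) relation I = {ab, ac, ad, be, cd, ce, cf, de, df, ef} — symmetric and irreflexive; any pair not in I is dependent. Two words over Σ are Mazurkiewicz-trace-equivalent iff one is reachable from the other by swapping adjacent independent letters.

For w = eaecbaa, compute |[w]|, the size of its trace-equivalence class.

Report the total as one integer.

#0=e has no predecessor
#1=a depends on [0:e]
#2=e depends on [1:a]
#3=c has no predecessor
#4=b depends on [3:c]
#5=a depends on [2:e]
#6=a depends on [5:a]
sources: [0:e, 3:c]
N(rest) = Σ N(rest − s) over sources s of rest; N(one piece) = 1:
  size 1 → [4]=1  [6]=1
  size 2 → [3,4]=1  [4,6]=2  [5,6]=1
  size 3 → [2,5,6]=1  [3,4,6]=3  [4,5,6]=3
  size 4 → [1,2,5,6]=1  [2,4,5,6]=4  [3,4,5,6]=6
  size 5 → [0,1,2,5,6]=1  [1,2,4,5,6]=5  [2,3,4,5,6]=10
  first=0(e) contributes 15
  first=3(c) contributes 6
|[w]| = 21

21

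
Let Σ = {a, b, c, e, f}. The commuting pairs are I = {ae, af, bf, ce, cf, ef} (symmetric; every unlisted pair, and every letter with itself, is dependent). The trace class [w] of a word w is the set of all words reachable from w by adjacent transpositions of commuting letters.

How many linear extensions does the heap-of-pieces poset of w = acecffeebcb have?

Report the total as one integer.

piece 0:a — minimal
piece 1:c rests on {0:a}
piece 2:e — minimal
piece 3:c rests on {1:c}
piece 4:f — minimal
piece 5:f rests on {4:f}
piece 6:e rests on {2:e}
piece 7:e rests on {6:e}
piece 8:b rests on {3:c, 7:e}
piece 9:c rests on {8:b}
piece 10:b rests on {9:c}
minimal pieces: {0:a, 2:e, 4:f}
ways to finish when only these pieces remain (= sum over removing one remaining piece with nothing left below it):
  1 left: {5}→1  {10}→1
  2 left: {4,5}→1  {5,10}→2  {9,10}→1
  3 left: {4,5,10}→3  {5,9,10}→3  {8,9,10}→1
  4 left: {3,8,9,10}→1  {4,5,9,10}→6  {5,8,9,10}→4  {7,8,9,10}→1
  5 left: {1,3,8,9,10}→1  {3,5,8,9,10}→5  {3,7,8,9,10}→2  {4,5,8,9,10}→10  {5,7,8,9,10}→5  {6,7,8,9,10}→1
  6 left: {0,1,3,8,9,10}→1  {1,3,5,8,9,10}→6  {1,3,7,8,9,10}→3  {2,6,7,8,9,10}→1  {3,4,5,8,9,10}→15  {3,5,7,8,9,10}→12  {3,6,7,8,9,10}→3  {4,5,7,8,9,10}→15  {5,6,7,8,9,10}→6
  7 left: {0,1,3,5,8,9,10}→7  {0,1,3,7,8,9,10}→4  {1,3,4,5,8,9,10}→21  {1,3,5,7,8,9,10}→21  {1,3,6,7,8,9,10}→6  {2,3,6,7,8,9,10}→4  {2,5,6,7,8,9,10}→7  {3,4,5,7,8,9,10}→42  {3,5,6,7,8,9,10}→21  {4,5,6,7,8,9,10}→21
  8 left: {0,1,3,4,5,8,9,10}→28  {0,1,3,5,7,8,9,10}→32  {0,1,3,6,7,8,9,10}→10  {1,2,3,6,7,8,9,10}→10  {1,3,4,5,7,8,9,10}→84  {1,3,5,6,7,8,9,10}→48  {2,3,5,6,7,8,9,10}→32  {2,4,5,6,7,8,9,10}→28  {3,4,5,6,7,8,9,10}→84
  9 left: {0,1,2,3,6,7,8,9,10}→20  {0,1,3,4,5,7,8,9,10}→144  {0,1,3,5,6,7,8,9,10}→90  {1,2,3,5,6,7,8,9,10}→90  {1,3,4,5,6,7,8,9,10}→216  {2,3,4,5,6,7,8,9,10}→144
  placing 0:a first → 450 extensions
  placing 2:e first → 450 extensions
  placing 4:f first → 200 extensions
total linear extensions = 1100

1100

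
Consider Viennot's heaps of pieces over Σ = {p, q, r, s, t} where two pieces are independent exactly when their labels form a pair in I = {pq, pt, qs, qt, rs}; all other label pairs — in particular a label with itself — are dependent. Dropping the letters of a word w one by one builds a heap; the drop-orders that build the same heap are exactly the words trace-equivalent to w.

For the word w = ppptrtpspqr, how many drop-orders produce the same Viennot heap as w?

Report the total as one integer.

40

0(p) covers ∅
1(p) covers 0:p
2(p) covers 1:p
3(t) covers ∅
4(r) covers 2:p, 3:t
5(t) covers 4:r
6(p) covers 4:r
7(s) covers 5:t, 6:p
8(p) covers 7:s
9(q) covers 4:r
10(r) covers 8:p, 9:q
floor of heap: 0:p, 3:t
completions by unplaced set U, small U first (add the entries for U minus each lowest piece of U):
  |U|=1: {10}:1
  |U|=2: {8,10}:1  {9,10}:1
  |U|=3: {7,8,10}:1  {8,9,10}:2
  |U|=4: {5,7,8,10}:1  {6,7,8,10}:1  {7,8,9,10}:3
  |U|=5: {5,6,7,8,10}:2  {5,7,8,9,10}:4  {6,7,8,9,10}:4
  |U|=6: {5,6,7,8,9,10}:10
  |U|=7: {4,5,6,7,8,9,10}:10
  |U|=8: {2,4,5,6,7,8,9,10}:10  {3,4,5,6,7,8,9,10}:10
  |U|=9: {1,2,4,5,6,7,8,9,10}:10  {2,3,4,5,6,7,8,9,10}:20
  start at 0(p): 30
  start at 3(t): 10
sum over floor = 40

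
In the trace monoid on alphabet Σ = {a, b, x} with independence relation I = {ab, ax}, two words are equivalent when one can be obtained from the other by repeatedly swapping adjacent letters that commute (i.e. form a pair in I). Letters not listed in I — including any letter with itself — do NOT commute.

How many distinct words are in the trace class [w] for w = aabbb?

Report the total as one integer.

#0=a has no predecessor
#1=a depends on [0:a]
#2=b has no predecessor
#3=b depends on [2:b]
#4=b depends on [3:b]
sources: [0:a, 2:b]
N(rest) = Σ N(rest − s) over sources s of rest; N(one piece) = 1:
  size 1 → [1]=1  [4]=1
  size 2 → [0,1]=1  [1,4]=2  [3,4]=1
  size 3 → [0,1,4]=3  [1,3,4]=3  [2,3,4]=1
  first=0(a) contributes 4
  first=2(b) contributes 6
|[w]| = 10

10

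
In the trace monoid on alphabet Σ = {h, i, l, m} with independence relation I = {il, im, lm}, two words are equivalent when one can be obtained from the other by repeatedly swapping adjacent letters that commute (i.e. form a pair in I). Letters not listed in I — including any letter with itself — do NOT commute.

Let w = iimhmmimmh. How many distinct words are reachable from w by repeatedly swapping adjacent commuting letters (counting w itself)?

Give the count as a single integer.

15

drop 0:i onto floor
drop 1:i onto {0:i}
drop 2:m onto floor
drop 3:h onto {1:i, 2:m}
drop 4:m onto {3:h}
drop 5:m onto {4:m}
drop 6:i onto {3:h}
drop 7:m onto {5:m}
drop 8:m onto {7:m}
drop 9:h onto {6:i, 8:m}
ground layer = {0:i, 2:m}
drop-orders for the pieces not yet dropped (sum over which currently-grounded one goes next):
  1 to go: {9} 1
  2 to go: {6,9} 1  {8,9} 1
  3 to go: {6,8,9} 2  {7,8,9} 1
  4 to go: {5,7,8,9} 1  {6,7,8,9} 3
  5 to go: {4,5,7,8,9} 1  {5,6,7,8,9} 4
  6 to go: {4,5,6,7,8,9} 5
  7 to go: {3,4,5,6,7,8,9} 5
  8 to go: {1,3,4,5,6,7,8,9} 5  {2,3,4,5,6,7,8,9} 5
  if 0:i drops first: 10 orders
  if 2:m drops first: 5 orders
heap linearizations: 15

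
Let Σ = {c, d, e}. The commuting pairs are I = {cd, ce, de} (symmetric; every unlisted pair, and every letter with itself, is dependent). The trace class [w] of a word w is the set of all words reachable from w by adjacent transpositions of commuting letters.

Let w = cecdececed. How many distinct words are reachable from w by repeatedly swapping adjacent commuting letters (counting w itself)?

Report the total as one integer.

3150

#0=c has no predecessor
#1=e has no predecessor
#2=c depends on [0:c]
#3=d has no predecessor
#4=e depends on [1:e]
#5=c depends on [2:c]
#6=e depends on [4:e]
#7=c depends on [5:c]
#8=e depends on [6:e]
#9=d depends on [3:d]
sources: [0:c, 1:e, 3:d]
N(rest) = Σ N(rest − s) over sources s of rest; N(one piece) = 1:
  size 1 → [7]=1  [8]=1  [9]=1
  size 2 → [3,9]=1  [5,7]=1  [6,8]=1  [7,8]=2  [7,9]=2  [8,9]=2
  size 3 → [2,5,7]=1  [3,7,9]=3  [3,8,9]=3  [4,6,8]=1  [5,7,8]=3  [5,7,9]=3  [6,7,8]=3  [6,8,9]=3  [7,8,9]=6
  size 4 → [0,2,5,7]=1  [1,4,6,8]=1  [2,5,7,8]=4  [2,5,7,9]=4  [3,5,7,9]=6  [3,6,8,9]=6  [3,7,8,9]=12  [4,6,7,8]=4  [4,6,8,9]=4  [5,6,7,8]=6  [5,7,8,9]=12  [6,7,8,9]=12
  size 5 → [0,2,5,7,8]=5  [0,2,5,7,9]=5  [1,4,6,7,8]=5  [1,4,6,8,9]=5  [2,3,5,7,9]=10  [2,5,6,7,8]=10  [2,5,7,8,9]=20  [3,4,6,8,9]=10  [3,5,7,8,9]=30  [3,6,7,8,9]=30  [4,5,6,7,8]=10  [4,6,7,8,9]=20  [5,6,7,8,9]=30
  size 6 → [0,2,3,5,7,9]=15  [0,2,5,6,7,8]=15  [0,2,5,7,8,9]=30  [1,3,4,6,8,9]=15  [1,4,5,6,7,8]=15  [1,4,6,7,8,9]=30  [2,3,5,7,8,9]=60  [2,4,5,6,7,8]=20  [2,5,6,7,8,9]=60  [3,4,6,7,8,9]=60  [3,5,6,7,8,9]=90  [4,5,6,7,8,9]=60
  size 7 → [0,2,3,5,7,8,9]=105  [0,2,4,5,6,7,8]=35  [0,2,5,6,7,8,9]=105  [1,2,4,5,6,7,8]=35  [1,3,4,6,7,8,9]=105  [1,4,5,6,7,8,9]=105  [2,3,5,6,7,8,9]=210  [2,4,5,6,7,8,9]=140  [3,4,5,6,7,8,9]=210
  size 8 → [0,1,2,4,5,6,7,8]=70  [0,2,3,5,6,7,8,9]=420  [0,2,4,5,6,7,8,9]=280  [1,2,4,5,6,7,8,9]=280  [1,3,4,5,6,7,8,9]=420  [2,3,4,5,6,7,8,9]=560
  first=0(c) contributes 1260
  first=1(e) contributes 1260
  first=3(d) contributes 630
|[w]| = 3150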